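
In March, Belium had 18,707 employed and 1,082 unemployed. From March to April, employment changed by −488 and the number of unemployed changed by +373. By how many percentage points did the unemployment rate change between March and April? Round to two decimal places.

March: labor force = 18,707 + 1,082 = 19,789; u = 1,082/19,789 = 5.47%.
April: labor force = 18,219 + 1,455 = 19,674; u = 1,455/19,674 = 7.40%.
Change = 7.40% − 5.47% = +1.93 pp.

The unemployment rate changed by +1.93 percentage points.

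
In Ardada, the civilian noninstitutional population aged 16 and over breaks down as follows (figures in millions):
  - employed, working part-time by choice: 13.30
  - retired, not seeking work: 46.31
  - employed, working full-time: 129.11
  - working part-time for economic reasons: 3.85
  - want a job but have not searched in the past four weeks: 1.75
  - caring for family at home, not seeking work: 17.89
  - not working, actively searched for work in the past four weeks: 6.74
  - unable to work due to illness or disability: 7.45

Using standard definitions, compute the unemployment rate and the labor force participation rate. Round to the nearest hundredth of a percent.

Employed = 13.30 + 129.11 + 3.85 = 146.26 million (anyone who worked, including part-time for economic reasons, counts as employed).
Unemployed = 6.74 million.
Labor force = 146.26 + 6.74 = 153.00 million.
Not in labor force = 46.31 + 1.75 + 17.89 + 7.45 = 73.40 million (those not working and not actively searching are outside the labor force — including those who want a job but have given up searching).
Civilian working-age population = 153.00 + 73.40 = 226.40 million.
Unemployment rate = 6.74 / 153.00 = 4.41%.
Labor force participation rate = 153.00 / 226.40 = 67.58%.

Unemployment rate ≈ 4.41%; labor force participation rate ≈ 67.58%.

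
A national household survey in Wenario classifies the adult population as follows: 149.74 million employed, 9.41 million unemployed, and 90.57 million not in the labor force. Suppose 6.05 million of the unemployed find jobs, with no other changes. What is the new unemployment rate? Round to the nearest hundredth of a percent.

Initially, labor force = 149.74 + 9.41 = 159.15 million, so u = 9.41/159.15 = 5.91%.
After the change, unemployed falls and employed rises by 6.05; labor force unchanged → E = 155.79, U = 3.36, labor force = 159.15 million.
New unemployment rate = 3.36 / 159.15 = 2.11%.

New unemployment rate ≈ 2.11%.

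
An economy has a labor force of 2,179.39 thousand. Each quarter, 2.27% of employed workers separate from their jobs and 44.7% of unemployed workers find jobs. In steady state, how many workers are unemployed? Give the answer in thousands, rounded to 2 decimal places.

About 105.33 thousand are unemployed in steady state.

Steady-state unemployment rate u* = s/(s+f) = 2.27/(2.27+44.7) = 0.048329.
Unemployed = u* × labor force = 0.048329 × 2,179.39 ≈ 105.33 thousand.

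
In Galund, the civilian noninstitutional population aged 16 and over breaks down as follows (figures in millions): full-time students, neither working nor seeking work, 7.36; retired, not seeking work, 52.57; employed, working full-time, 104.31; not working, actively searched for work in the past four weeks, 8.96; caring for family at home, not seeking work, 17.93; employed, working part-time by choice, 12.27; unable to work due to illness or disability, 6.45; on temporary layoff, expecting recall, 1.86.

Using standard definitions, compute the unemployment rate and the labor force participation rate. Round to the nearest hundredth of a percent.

Employed = 104.31 + 12.27 = 116.58 million.
Unemployed = 8.96 + 1.86 = 10.82 million (jobless and actively searching, or on temporary layoff).
Labor force = 116.58 + 10.82 = 127.40 million.
Not in labor force = 7.36 + 52.57 + 17.93 + 6.45 = 84.31 million (those not working and not actively searching are outside the labor force).
Civilian working-age population = 127.40 + 84.31 = 211.71 million.
Unemployment rate = 10.82 / 127.40 = 8.49%.
Labor force participation rate = 127.40 / 211.71 = 60.18%.

Unemployment rate ≈ 8.49%; labor force participation rate ≈ 60.18%.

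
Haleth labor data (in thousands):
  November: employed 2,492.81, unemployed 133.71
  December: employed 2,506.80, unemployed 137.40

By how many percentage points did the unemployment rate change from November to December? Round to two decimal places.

The unemployment rate changed by +0.11 percentage points.

November: labor force = 2,492.81 + 133.71 = 2,626.52; u = 133.71/2,626.52 = 5.09%.
December: labor force = 2,506.80 + 137.40 = 2,644.20; u = 137.40/2,644.20 = 5.20%.
Change = 5.20% − 5.09% = +0.11 pp.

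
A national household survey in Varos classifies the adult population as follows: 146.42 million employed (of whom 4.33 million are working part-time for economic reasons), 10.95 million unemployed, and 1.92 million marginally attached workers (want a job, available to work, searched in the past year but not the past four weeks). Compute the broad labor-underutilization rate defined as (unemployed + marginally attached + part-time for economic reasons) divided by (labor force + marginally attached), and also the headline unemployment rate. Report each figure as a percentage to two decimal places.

Broad underutilization rate ≈ 10.80%; headline unemployment rate ≈ 6.96%.

Labor force = 146.42 + 10.95 = 157.37 million.
Numerator = 10.95 + 1.92 + 4.33 = 17.20 million.
Denominator = 157.37 + 1.92 = 159.29 million.
Broad rate = 17.20 / 159.29 = 10.80%.
Headline unemployment rate = 10.95 / 157.37 = 6.96%.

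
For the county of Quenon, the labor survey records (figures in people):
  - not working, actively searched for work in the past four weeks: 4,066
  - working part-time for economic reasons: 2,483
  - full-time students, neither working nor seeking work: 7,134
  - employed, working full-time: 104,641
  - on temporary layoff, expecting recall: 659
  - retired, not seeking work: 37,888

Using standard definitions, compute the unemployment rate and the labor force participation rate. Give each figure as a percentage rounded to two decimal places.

Employed = 2,483 + 104,641 = 107,124 (anyone who worked, including part-time for economic reasons, counts as employed).
Unemployed = 4,066 + 659 = 4,725 (jobless and actively searching, or on temporary layoff).
Labor force = 107,124 + 4,725 = 111,849.
Not in labor force = 7,134 + 37,888 = 45,022 (those not working and not actively searching are outside the labor force).
Civilian working-age population = 111,849 + 45,022 = 156,871.
Unemployment rate = 4,725 / 111,849 = 4.22%.
Labor force participation rate = 111,849 / 156,871 = 71.30%.

Unemployment rate ≈ 4.22%; labor force participation rate ≈ 71.30%.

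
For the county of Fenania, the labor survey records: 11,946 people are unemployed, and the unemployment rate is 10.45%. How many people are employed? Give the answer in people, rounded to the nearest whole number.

Labor force = U / u = 11,946 / 0.1045 ≈ 114,316.
Employed = labor force − unemployed = 114,316 − 11,946 = 102,370.

About 102,370 are employed.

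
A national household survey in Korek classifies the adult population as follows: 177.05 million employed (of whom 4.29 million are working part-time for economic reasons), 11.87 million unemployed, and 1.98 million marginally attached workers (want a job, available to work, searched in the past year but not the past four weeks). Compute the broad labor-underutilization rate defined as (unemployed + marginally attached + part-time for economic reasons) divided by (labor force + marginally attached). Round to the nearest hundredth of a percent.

Labor force = 177.05 + 11.87 = 188.92 million.
Numerator = 11.87 + 1.98 + 4.29 = 18.14 million.
Denominator = 188.92 + 1.98 = 190.90 million.
Broad rate = 18.14 / 190.90 = 9.50%.

Broad underutilization rate ≈ 9.50%.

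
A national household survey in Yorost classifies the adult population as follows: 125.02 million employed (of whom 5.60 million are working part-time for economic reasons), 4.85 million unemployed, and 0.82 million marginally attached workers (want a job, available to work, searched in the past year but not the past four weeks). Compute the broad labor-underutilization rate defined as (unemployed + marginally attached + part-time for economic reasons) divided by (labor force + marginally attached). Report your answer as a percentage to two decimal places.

Labor force = 125.02 + 4.85 = 129.87 million.
Numerator = 4.85 + 0.82 + 5.60 = 11.27 million.
Denominator = 129.87 + 0.82 = 130.69 million.
Broad rate = 11.27 / 130.69 = 8.62%.

Broad underutilization rate ≈ 8.62%.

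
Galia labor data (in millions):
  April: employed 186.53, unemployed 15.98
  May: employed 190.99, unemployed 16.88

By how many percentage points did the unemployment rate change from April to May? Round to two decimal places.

The unemployment rate changed by +0.23 percentage points.

April: labor force = 186.53 + 15.98 = 202.51; u = 15.98/202.51 = 7.89%.
May: labor force = 190.99 + 16.88 = 207.87; u = 16.88/207.87 = 8.12%.
Change = 8.12% − 7.89% = +0.23 pp.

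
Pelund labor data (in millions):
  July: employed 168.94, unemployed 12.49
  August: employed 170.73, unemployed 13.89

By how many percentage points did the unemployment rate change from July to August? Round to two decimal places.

The unemployment rate changed by +0.64 percentage points.

July: labor force = 168.94 + 12.49 = 181.43; u = 12.49/181.43 = 6.88%.
August: labor force = 170.73 + 13.89 = 184.62; u = 13.89/184.62 = 7.52%.
Change = 7.52% − 6.88% = +0.64 pp.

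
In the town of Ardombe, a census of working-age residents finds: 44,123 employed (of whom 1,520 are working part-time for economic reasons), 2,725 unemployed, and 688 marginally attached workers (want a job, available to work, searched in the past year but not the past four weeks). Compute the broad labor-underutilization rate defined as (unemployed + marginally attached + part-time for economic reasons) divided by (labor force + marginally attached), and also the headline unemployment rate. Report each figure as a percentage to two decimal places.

Labor force = 44,123 + 2,725 = 46,848.
Numerator = 2,725 + 688 + 1,520 = 4,933.
Denominator = 46,848 + 688 = 47,536.
Broad rate = 4,933 / 47,536 = 10.38%.
Headline unemployment rate = 2,725 / 46,848 = 5.82%.

Broad underutilization rate ≈ 10.38%; headline unemployment rate ≈ 5.82%.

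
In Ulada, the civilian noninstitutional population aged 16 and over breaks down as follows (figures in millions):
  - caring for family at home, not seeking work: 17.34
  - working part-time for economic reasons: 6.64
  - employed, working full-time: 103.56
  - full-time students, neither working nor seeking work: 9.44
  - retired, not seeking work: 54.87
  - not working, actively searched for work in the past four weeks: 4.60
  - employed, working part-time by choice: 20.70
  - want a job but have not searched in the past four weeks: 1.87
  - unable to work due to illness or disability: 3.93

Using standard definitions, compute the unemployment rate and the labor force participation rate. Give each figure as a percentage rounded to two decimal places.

Employed = 6.64 + 103.56 + 20.70 = 130.90 million (anyone who worked, including part-time for economic reasons, counts as employed).
Unemployed = 4.60 million.
Labor force = 130.90 + 4.60 = 135.50 million.
Not in labor force = 17.34 + 9.44 + 54.87 + 1.87 + 3.93 = 87.45 million (those not working and not actively searching are outside the labor force — including those who want a job but have given up searching).
Civilian working-age population = 135.50 + 87.45 = 222.95 million.
Unemployment rate = 4.60 / 135.50 = 3.39%.
Labor force participation rate = 135.50 / 222.95 = 60.78%.

Unemployment rate ≈ 3.39%; labor force participation rate ≈ 60.78%.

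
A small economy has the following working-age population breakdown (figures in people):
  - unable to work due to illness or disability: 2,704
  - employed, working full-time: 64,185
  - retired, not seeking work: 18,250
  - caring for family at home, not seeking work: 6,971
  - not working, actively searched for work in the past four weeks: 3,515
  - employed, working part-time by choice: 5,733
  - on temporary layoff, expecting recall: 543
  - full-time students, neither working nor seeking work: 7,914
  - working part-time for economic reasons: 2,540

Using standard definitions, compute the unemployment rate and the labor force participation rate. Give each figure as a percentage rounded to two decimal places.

Unemployment rate ≈ 5.30%; labor force participation rate ≈ 68.10%.

Employed = 64,185 + 5,733 + 2,540 = 72,458 (anyone who worked, including part-time for economic reasons, counts as employed).
Unemployed = 3,515 + 543 = 4,058 (jobless and actively searching, or on temporary layoff).
Labor force = 72,458 + 4,058 = 76,516.
Not in labor force = 2,704 + 18,250 + 6,971 + 7,914 = 35,839 (those not working and not actively searching are outside the labor force).
Civilian working-age population = 76,516 + 35,839 = 112,355.
Unemployment rate = 4,058 / 76,516 = 5.30%.
Labor force participation rate = 76,516 / 112,355 = 68.10%.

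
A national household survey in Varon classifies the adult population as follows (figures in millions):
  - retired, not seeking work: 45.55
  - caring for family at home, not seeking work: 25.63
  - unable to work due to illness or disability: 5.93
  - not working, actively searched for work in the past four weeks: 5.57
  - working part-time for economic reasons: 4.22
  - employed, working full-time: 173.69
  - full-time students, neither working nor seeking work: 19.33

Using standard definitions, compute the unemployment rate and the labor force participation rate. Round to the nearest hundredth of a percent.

Employed = 4.22 + 173.69 = 177.91 million (anyone who worked, including part-time for economic reasons, counts as employed).
Unemployed = 5.57 million.
Labor force = 177.91 + 5.57 = 183.48 million.
Not in labor force = 45.55 + 25.63 + 5.93 + 19.33 = 96.44 million (those not working and not actively searching are outside the labor force).
Civilian working-age population = 183.48 + 96.44 = 279.92 million.
Unemployment rate = 5.57 / 183.48 = 3.04%.
Labor force participation rate = 183.48 / 279.92 = 65.55%.

Unemployment rate ≈ 3.04%; labor force participation rate ≈ 65.55%.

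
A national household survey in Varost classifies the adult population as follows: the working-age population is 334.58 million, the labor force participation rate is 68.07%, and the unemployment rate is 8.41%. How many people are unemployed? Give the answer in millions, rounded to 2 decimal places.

About 19.15 million are unemployed.

Labor force = 0.6807 × 334.58 = 227.75 million.
Unemployed = 0.0841 × 227.75 ≈ 19.15 million.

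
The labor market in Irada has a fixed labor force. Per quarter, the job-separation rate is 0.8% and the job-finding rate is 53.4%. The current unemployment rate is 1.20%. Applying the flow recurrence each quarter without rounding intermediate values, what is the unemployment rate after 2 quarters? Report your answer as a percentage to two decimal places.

With a fixed labor force, u_{t+1} = u_t + s·(1−u_t) − f·u_t = u_t·(1−s−f) + s.
Here 1−s−f = 0.458 and s = 0.008.
u_1 = 0.012000 × 0.458 + 0.008 = 0.013496.
u_2 = 0.013496 × 0.458 + 0.008 = 0.014181.

Unemployment rate after two quarters ≈ 1.42%.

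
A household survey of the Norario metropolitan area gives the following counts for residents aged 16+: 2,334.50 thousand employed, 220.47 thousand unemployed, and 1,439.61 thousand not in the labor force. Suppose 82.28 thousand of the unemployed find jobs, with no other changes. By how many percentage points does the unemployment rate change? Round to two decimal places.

The unemployment rate changes by −3.22 percentage points.

Initially, labor force = 2,334.50 + 220.47 = 2,554.97 thousand, so u = 220.47/2,554.97 = 8.63%.
After the change, unemployed falls and employed rises by 82.28; labor force unchanged → E = 2,416.78, U = 138.19, labor force = 2,554.97 thousand.
New unemployment rate = 138.19 / 2,554.97 = 5.41%.
Change = 5.41% − 8.63% = −3.22 percentage points.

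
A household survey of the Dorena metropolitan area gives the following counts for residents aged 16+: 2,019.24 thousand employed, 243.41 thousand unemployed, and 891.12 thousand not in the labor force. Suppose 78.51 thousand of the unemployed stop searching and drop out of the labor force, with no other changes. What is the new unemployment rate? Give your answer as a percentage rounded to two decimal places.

New unemployment rate ≈ 7.55%.

Initially, labor force = 2,019.24 + 243.41 = 2,262.65 thousand, so u = 243.41/2,262.65 = 10.76%.
After the change, unemployed and labor force both fall by 78.51 → E = 2,019.24, U = 164.90, labor force = 2,184.14 thousand.
New unemployment rate = 164.90 / 2,184.14 = 7.55%.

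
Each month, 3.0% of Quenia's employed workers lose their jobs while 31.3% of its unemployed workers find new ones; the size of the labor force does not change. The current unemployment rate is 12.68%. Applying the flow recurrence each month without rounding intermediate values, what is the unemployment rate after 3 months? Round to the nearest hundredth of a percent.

Unemployment rate after three months ≈ 9.86%.

With a fixed labor force, u_{t+1} = u_t + s·(1−u_t) − f·u_t = u_t·(1−s−f) + s.
Here 1−s−f = 0.657 and s = 0.030.
u_1 = 0.126800 × 0.657 + 0.030 = 0.113308.
u_2 = 0.113308 × 0.657 + 0.030 = 0.104443.
u_3 = 0.104443 × 0.657 + 0.030 = 0.098619.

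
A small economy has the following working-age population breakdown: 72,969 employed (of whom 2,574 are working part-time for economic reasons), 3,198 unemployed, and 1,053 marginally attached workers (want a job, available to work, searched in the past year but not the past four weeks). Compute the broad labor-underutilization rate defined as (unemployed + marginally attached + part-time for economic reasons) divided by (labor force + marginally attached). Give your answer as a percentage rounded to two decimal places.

Broad underutilization rate ≈ 8.84%.

Labor force = 72,969 + 3,198 = 76,167.
Numerator = 3,198 + 1,053 + 2,574 = 6,825.
Denominator = 76,167 + 1,053 = 77,220.
Broad rate = 6,825 / 77,220 = 8.84%.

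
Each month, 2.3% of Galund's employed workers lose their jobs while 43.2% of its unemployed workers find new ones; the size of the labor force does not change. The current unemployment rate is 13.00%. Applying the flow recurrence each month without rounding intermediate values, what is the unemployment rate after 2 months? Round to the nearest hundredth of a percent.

Unemployment rate after two months ≈ 7.41%.

With a fixed labor force, u_{t+1} = u_t + s·(1−u_t) − f·u_t = u_t·(1−s−f) + s.
Here 1−s−f = 0.545 and s = 0.023.
u_1 = 0.130000 × 0.545 + 0.023 = 0.093850.
u_2 = 0.093850 × 0.545 + 0.023 = 0.074148.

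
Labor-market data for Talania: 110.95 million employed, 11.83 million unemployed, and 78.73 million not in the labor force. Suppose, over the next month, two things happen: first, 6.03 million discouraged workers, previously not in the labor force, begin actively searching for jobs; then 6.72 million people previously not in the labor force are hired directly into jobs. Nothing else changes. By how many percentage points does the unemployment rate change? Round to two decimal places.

Initially, labor force = 110.95 + 11.83 = 122.78 million, so u = 11.83/122.78 = 9.64%.
After the first change, unemployed and labor force both rise by 6.03 → E = 110.95, U = 17.86, labor force = 128.81 million.
After the second change, employed and labor force both rise by 6.72; unemployed unchanged → E = 117.67, U = 17.86, labor force = 135.53 million.
New unemployment rate = 17.86 / 135.53 = 13.18%.
Change = 13.18% − 9.64% = +3.54 percentage points.

The unemployment rate changes by +3.54 percentage points.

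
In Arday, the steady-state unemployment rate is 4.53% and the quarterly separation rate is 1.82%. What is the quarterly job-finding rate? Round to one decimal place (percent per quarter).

Job-finding rate ≈ 38.4% per quarter.

From u* = s/(s+f): f = s·(1−u)/u.
f = 1.82 × (1 − 0.0453) / 0.0453 = 1.7376 / 0.0453 ≈ 38.4% per quarter.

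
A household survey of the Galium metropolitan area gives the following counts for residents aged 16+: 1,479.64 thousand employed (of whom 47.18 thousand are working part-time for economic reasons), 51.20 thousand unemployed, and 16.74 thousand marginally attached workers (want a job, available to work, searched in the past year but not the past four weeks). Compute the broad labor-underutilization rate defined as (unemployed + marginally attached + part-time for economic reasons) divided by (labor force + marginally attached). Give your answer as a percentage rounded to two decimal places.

Labor force = 1,479.64 + 51.20 = 1,530.84 thousand.
Numerator = 51.20 + 16.74 + 47.18 = 115.12 thousand.
Denominator = 1,530.84 + 16.74 = 1,547.58 thousand.
Broad rate = 115.12 / 1,547.58 = 7.44%.

Broad underutilization rate ≈ 7.44%.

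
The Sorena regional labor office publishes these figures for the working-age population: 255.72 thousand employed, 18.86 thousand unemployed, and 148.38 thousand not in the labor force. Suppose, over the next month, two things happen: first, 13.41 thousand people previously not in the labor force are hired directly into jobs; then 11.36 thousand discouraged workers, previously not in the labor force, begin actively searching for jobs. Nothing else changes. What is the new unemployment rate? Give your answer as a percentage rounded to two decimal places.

New unemployment rate ≈ 10.10%.

Initially, labor force = 255.72 + 18.86 = 274.58 thousand, so u = 18.86/274.58 = 6.87%.
After the first change, employed and labor force both rise by 13.41; unemployed unchanged → E = 269.13, U = 18.86, labor force = 287.99 thousand.
After the second change, unemployed and labor force both rise by 11.36 → E = 269.13, U = 30.22, labor force = 299.35 thousand.
New unemployment rate = 30.22 / 299.35 = 10.10%.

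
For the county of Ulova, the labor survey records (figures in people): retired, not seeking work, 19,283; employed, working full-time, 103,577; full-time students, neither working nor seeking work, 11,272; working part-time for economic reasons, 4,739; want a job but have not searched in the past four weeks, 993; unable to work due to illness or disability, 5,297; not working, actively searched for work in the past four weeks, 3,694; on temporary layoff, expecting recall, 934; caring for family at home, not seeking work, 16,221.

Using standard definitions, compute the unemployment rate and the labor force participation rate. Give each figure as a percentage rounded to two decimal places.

Unemployment rate ≈ 4.10%; labor force participation rate ≈ 68.03%.

Employed = 103,577 + 4,739 = 108,316 (anyone who worked, including part-time for economic reasons, counts as employed).
Unemployed = 3,694 + 934 = 4,628 (jobless and actively searching, or on temporary layoff).
Labor force = 108,316 + 4,628 = 112,944.
Not in labor force = 19,283 + 11,272 + 993 + 5,297 + 16,221 = 53,066 (those not working and not actively searching are outside the labor force — including those who want a job but have given up searching).
Civilian working-age population = 112,944 + 53,066 = 166,010.
Unemployment rate = 4,628 / 112,944 = 4.10%.
Labor force participation rate = 112,944 / 166,010 = 68.03%.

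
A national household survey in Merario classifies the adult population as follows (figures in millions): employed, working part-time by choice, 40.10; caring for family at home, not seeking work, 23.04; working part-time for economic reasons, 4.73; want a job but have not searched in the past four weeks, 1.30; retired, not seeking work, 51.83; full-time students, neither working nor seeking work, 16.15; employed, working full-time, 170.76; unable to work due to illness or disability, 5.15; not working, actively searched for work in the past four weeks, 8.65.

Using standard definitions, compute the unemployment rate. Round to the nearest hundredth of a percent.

Unemployment rate ≈ 3.86%.

Employed = 40.10 + 4.73 + 170.76 = 215.59 million (anyone who worked, including part-time for economic reasons, counts as employed).
Unemployed = 8.65 million.
Labor force = 215.59 + 8.65 = 224.24 million.
Unemployment rate = 8.65 / 224.24 = 3.86%.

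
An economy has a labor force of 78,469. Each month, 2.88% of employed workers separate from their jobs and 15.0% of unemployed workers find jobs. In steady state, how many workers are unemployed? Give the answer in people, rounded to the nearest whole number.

Steady-state unemployment rate u* = s/(s+f) = 2.88/(2.88+15.0) = 0.161074.
Unemployed = u* × labor force = 0.161074 × 78,469 ≈ 12,639.

About 12,639 are unemployed in steady state.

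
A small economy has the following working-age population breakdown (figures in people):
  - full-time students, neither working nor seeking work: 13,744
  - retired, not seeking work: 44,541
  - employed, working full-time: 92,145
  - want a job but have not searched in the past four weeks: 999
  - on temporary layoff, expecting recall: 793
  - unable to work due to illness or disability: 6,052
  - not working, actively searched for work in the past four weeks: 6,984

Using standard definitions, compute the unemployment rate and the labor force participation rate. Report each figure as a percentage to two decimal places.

Employed = 92,145.
Unemployed = 793 + 6,984 = 7,777 (jobless and actively searching, or on temporary layoff).
Labor force = 92,145 + 7,777 = 99,922.
Not in labor force = 13,744 + 44,541 + 999 + 6,052 = 65,336 (those not working and not actively searching are outside the labor force — including those who want a job but have given up searching).
Civilian working-age population = 99,922 + 65,336 = 165,258.
Unemployment rate = 7,777 / 99,922 = 7.78%.
Labor force participation rate = 99,922 / 165,258 = 60.46%.

Unemployment rate ≈ 7.78%; labor force participation rate ≈ 60.46%.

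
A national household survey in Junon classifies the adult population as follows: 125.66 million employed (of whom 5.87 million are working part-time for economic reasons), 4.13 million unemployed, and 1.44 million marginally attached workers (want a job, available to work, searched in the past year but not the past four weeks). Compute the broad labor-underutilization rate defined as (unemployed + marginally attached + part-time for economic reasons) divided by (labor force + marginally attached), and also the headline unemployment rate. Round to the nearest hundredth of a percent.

Labor force = 125.66 + 4.13 = 129.79 million.
Numerator = 4.13 + 1.44 + 5.87 = 11.44 million.
Denominator = 129.79 + 1.44 = 131.23 million.
Broad rate = 11.44 / 131.23 = 8.72%.
Headline unemployment rate = 4.13 / 129.79 = 3.18%.

Broad underutilization rate ≈ 8.72%; headline unemployment rate ≈ 3.18%.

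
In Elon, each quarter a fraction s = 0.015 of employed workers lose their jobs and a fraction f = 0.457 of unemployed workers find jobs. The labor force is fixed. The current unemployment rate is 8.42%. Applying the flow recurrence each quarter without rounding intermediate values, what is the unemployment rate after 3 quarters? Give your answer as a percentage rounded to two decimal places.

With a fixed labor force, u_{t+1} = u_t + s·(1−u_t) − f·u_t = u_t·(1−s−f) + s.
Here 1−s−f = 0.528 and s = 0.015.
u_1 = 0.084200 × 0.528 + 0.015 = 0.059458.
u_2 = 0.059458 × 0.528 + 0.015 = 0.046394.
u_3 = 0.046394 × 0.528 + 0.015 = 0.039496.

Unemployment rate after three quarters ≈ 3.95%.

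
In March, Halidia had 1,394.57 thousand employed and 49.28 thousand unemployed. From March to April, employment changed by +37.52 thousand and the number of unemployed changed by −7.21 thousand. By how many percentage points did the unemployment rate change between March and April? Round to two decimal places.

March: labor force = 1,394.57 + 49.28 = 1,443.85; u = 49.28/1,443.85 = 3.41%.
April: labor force = 1,432.09 + 42.07 = 1,474.16; u = 42.07/1,474.16 = 2.85%.
Change = 2.85% − 3.41% = −0.56 pp.

The unemployment rate changed by −0.56 percentage points.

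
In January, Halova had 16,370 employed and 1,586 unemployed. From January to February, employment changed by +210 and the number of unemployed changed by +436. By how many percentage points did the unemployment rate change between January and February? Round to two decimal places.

The unemployment rate changed by +2.04 percentage points.

January: labor force = 16,370 + 1,586 = 17,956; u = 1,586/17,956 = 8.83%.
February: labor force = 16,580 + 2,022 = 18,602; u = 2,022/18,602 = 10.87%.
Change = 10.87% − 8.83% = +2.04 pp.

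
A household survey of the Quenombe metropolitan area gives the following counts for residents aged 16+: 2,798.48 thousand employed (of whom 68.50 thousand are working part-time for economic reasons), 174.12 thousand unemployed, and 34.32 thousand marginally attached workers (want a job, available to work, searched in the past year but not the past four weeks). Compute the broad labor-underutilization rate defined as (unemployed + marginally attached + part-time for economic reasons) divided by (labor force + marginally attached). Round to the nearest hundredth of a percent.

Labor force = 2,798.48 + 174.12 = 2,972.60 thousand.
Numerator = 174.12 + 34.32 + 68.50 = 276.94 thousand.
Denominator = 2,972.60 + 34.32 = 3,006.92 thousand.
Broad rate = 276.94 / 3,006.92 = 9.21%.

Broad underutilization rate ≈ 9.21%.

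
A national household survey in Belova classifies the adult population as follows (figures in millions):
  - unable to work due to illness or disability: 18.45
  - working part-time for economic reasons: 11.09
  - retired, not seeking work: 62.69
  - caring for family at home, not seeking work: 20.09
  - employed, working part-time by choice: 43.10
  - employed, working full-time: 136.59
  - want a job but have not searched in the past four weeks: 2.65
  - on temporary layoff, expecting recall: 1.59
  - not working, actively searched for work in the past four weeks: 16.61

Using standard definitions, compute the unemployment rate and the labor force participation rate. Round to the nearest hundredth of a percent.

Employed = 11.09 + 43.10 + 136.59 = 190.78 million (anyone who worked, including part-time for economic reasons, counts as employed).
Unemployed = 1.59 + 16.61 = 18.20 million (jobless and actively searching, or on temporary layoff).
Labor force = 190.78 + 18.20 = 208.98 million.
Not in labor force = 18.45 + 62.69 + 20.09 + 2.65 = 103.88 million (those not working and not actively searching are outside the labor force — including those who want a job but have given up searching).
Civilian working-age population = 208.98 + 103.88 = 312.86 million.
Unemployment rate = 18.20 / 208.98 = 8.71%.
Labor force participation rate = 208.98 / 312.86 = 66.80%.

Unemployment rate ≈ 8.71%; labor force participation rate ≈ 66.80%.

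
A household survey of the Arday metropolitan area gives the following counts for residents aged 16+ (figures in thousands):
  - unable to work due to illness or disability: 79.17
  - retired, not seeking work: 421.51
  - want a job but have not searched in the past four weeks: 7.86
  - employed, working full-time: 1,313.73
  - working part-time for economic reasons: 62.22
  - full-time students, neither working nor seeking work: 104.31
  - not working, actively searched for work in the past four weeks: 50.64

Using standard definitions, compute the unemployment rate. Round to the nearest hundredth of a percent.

Employed = 1,313.73 + 62.22 = 1,375.95 thousand (anyone who worked, including part-time for economic reasons, counts as employed).
Unemployed = 50.64 thousand.
Labor force = 1,375.95 + 50.64 = 1,426.59 thousand.
Unemployment rate = 50.64 / 1,426.59 = 3.55%.

Unemployment rate ≈ 3.55%.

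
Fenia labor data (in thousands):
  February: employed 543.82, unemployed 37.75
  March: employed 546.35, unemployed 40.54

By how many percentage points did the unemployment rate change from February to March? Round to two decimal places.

The unemployment rate changed by +0.42 percentage points.

February: labor force = 543.82 + 37.75 = 581.57; u = 37.75/581.57 = 6.49%.
March: labor force = 546.35 + 40.54 = 586.89; u = 40.54/586.89 = 6.91%.
Change = 6.91% − 6.49% = +0.42 pp.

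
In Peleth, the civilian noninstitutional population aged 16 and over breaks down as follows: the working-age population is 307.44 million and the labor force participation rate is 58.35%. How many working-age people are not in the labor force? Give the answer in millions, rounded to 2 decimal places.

Share not in the labor force = 1 − 0.5835 = 0.4165.
Not in labor force = 0.4165 × 307.44 ≈ 128.05 million.

About 128.05 million are not in the labor force.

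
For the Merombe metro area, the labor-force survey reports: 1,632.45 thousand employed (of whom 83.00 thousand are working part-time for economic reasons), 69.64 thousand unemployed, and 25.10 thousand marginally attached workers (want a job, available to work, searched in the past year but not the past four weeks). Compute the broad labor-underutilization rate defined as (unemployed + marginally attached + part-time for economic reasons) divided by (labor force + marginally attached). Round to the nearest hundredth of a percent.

Labor force = 1,632.45 + 69.64 = 1,702.09 thousand.
Numerator = 69.64 + 25.10 + 83.00 = 177.74 thousand.
Denominator = 1,702.09 + 25.10 = 1,727.19 thousand.
Broad rate = 177.74 / 1,727.19 = 10.29%.

Broad underutilization rate ≈ 10.29%.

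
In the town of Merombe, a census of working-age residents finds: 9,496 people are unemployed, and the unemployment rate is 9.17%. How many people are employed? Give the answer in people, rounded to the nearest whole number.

About 94,059 are employed.

Labor force = U / u = 9,496 / 0.0917 ≈ 103,555.
Employed = labor force − unemployed = 103,555 − 9,496 = 94,059.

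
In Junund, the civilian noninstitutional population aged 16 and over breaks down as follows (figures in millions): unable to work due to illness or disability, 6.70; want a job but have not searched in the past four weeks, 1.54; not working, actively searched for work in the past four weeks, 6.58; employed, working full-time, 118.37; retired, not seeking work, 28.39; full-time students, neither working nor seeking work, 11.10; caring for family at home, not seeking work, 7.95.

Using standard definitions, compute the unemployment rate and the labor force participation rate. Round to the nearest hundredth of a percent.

Employed = 118.37 million.
Unemployed = 6.58 million.
Labor force = 118.37 + 6.58 = 124.95 million.
Not in labor force = 6.70 + 1.54 + 28.39 + 11.10 + 7.95 = 55.68 million (those not working and not actively searching are outside the labor force — including those who want a job but have given up searching).
Civilian working-age population = 124.95 + 55.68 = 180.63 million.
Unemployment rate = 6.58 / 124.95 = 5.27%.
Labor force participation rate = 124.95 / 180.63 = 69.17%.

Unemployment rate ≈ 5.27%; labor force participation rate ≈ 69.17%.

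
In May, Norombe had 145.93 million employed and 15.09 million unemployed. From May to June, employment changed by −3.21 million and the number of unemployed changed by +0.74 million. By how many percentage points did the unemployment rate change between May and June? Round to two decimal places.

The unemployment rate changed by +0.61 percentage points.

May: labor force = 145.93 + 15.09 = 161.02; u = 15.09/161.02 = 9.37%.
June: labor force = 142.72 + 15.83 = 158.55; u = 15.83/158.55 = 9.98%.
Change = 9.98% − 9.37% = +0.61 pp.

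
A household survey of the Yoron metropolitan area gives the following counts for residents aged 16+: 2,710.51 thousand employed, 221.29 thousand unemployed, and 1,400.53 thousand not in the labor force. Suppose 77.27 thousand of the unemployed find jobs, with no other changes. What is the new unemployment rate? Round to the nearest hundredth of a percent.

New unemployment rate ≈ 4.91%.

Initially, labor force = 2,710.51 + 221.29 = 2,931.80 thousand, so u = 221.29/2,931.80 = 7.55%.
After the change, unemployed falls and employed rises by 77.27; labor force unchanged → E = 2,787.78, U = 144.02, labor force = 2,931.80 thousand.
New unemployment rate = 144.02 / 2,931.80 = 4.91%.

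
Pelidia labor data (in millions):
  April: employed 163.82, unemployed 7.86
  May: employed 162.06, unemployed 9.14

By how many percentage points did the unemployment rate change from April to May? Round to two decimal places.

The unemployment rate changed by +0.76 percentage points.

April: labor force = 163.82 + 7.86 = 171.68; u = 7.86/171.68 = 4.58%.
May: labor force = 162.06 + 9.14 = 171.20; u = 9.14/171.20 = 5.34%.
Change = 5.34% − 4.58% = +0.76 pp.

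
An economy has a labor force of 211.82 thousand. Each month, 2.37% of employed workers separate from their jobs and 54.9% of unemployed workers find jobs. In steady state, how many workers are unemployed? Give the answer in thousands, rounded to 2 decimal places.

Steady-state unemployment rate u* = s/(s+f) = 2.37/(2.37+54.9) = 0.041383.
Unemployed = u* × labor force = 0.041383 × 211.82 ≈ 8.77 thousand.

About 8.77 thousand are unemployed in steady state.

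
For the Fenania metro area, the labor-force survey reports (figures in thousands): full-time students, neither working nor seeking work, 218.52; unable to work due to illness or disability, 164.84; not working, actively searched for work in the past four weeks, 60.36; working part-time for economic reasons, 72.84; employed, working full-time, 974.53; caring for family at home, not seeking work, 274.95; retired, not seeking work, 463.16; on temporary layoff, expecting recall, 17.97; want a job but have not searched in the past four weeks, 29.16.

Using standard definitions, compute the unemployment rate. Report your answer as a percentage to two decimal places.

Employed = 72.84 + 974.53 = 1,047.37 thousand (anyone who worked, including part-time for economic reasons, counts as employed).
Unemployed = 60.36 + 17.97 = 78.33 thousand (jobless and actively searching, or on temporary layoff).
Labor force = 1,047.37 + 78.33 = 1,125.70 thousand.
Unemployment rate = 78.33 / 1,125.70 = 6.96%.

Unemployment rate ≈ 6.96%.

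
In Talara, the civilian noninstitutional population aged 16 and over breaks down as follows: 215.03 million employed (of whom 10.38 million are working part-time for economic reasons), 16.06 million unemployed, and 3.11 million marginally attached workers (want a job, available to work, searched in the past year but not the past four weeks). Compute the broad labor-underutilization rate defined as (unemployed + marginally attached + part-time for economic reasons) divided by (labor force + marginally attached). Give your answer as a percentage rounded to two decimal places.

Labor force = 215.03 + 16.06 = 231.09 million.
Numerator = 16.06 + 3.11 + 10.38 = 29.55 million.
Denominator = 231.09 + 3.11 = 234.20 million.
Broad rate = 29.55 / 234.20 = 12.62%.

Broad underutilization rate ≈ 12.62%.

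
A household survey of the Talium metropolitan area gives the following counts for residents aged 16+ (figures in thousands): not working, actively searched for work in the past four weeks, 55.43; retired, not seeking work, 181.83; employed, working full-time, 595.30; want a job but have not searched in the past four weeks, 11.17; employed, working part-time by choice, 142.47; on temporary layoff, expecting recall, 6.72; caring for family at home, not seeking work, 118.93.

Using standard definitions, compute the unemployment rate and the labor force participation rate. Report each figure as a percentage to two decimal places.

Unemployment rate ≈ 7.77%; labor force participation rate ≈ 71.94%.

Employed = 595.30 + 142.47 = 737.77 thousand.
Unemployed = 55.43 + 6.72 = 62.15 thousand (jobless and actively searching, or on temporary layoff).
Labor force = 737.77 + 62.15 = 799.92 thousand.
Not in labor force = 181.83 + 11.17 + 118.93 = 311.93 thousand (those not working and not actively searching are outside the labor force — including those who want a job but have given up searching).
Civilian working-age population = 799.92 + 311.93 = 1,111.85 thousand.
Unemployment rate = 62.15 / 799.92 = 7.77%.
Labor force participation rate = 799.92 / 1,111.85 = 71.94%.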